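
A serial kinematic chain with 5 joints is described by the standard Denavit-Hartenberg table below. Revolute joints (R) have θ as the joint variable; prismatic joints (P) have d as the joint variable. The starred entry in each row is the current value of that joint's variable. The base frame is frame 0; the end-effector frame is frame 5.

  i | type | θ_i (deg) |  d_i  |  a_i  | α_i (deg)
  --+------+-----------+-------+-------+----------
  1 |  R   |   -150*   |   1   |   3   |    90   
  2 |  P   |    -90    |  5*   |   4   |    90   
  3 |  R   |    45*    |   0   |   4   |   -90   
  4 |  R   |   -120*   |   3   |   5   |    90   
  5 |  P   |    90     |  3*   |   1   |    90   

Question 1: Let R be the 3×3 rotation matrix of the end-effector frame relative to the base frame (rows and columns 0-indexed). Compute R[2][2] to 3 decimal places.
0.354

End-effector z-axis (col 2 of R) = (0.9268,0.1268,0.3536)
R[2][2] = 0.3536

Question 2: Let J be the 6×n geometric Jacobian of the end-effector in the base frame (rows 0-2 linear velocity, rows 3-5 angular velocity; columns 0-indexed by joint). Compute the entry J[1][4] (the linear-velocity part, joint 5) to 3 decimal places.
prismatic axis z_4 = (-0.1268,-0.7803,0.6124)
J_v[:, 4] = z_4; J_ω[:, 4] = (0,0,0)
entry J[1][4] = -0.7803

-0.780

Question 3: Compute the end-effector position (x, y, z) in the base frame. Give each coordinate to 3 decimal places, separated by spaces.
-3.673 6.022 0.605

after link 1: o_1 = (-2.5981, -1.5000, 1.0000)
after link 2: o_2 = (-5.0981, 2.8301, -3.0000)
after link 3: o_3 = (-6.5123, 5.2796, -5.8284)
after link 4: o_4 = (-2.9391, 7.7509, -1.9393)
after link 5: o_5 = (-3.6731, 6.0222, 0.6049)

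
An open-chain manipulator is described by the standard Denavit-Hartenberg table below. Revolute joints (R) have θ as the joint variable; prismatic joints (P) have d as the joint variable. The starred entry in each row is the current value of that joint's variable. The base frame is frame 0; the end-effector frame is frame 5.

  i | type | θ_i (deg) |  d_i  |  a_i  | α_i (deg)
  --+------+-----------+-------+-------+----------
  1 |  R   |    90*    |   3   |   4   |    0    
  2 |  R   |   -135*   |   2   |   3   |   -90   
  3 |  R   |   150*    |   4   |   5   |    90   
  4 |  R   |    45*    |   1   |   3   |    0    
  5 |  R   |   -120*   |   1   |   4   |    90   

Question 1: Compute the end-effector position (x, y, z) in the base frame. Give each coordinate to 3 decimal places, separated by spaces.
-0.570 7.763 -0.810

after link 1: o_1 = (0.0000, 4.0000, 3.0000)
after link 2: o_2 = (2.1213, 1.8787, 5.0000)
after link 3: o_3 = (1.8879, 7.7690, 2.5000)
after link 4: o_4 = (2.4424, 10.2145, 0.5733)
after link 5: o_5 = (-0.5701, 7.7628, -0.8103)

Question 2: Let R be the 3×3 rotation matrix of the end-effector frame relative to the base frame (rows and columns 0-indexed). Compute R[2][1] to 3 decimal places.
-0.866

End-effector y-axis (col 1 of R) = (0.3536,-0.3536,-0.8660)
R[2][1] = -0.8660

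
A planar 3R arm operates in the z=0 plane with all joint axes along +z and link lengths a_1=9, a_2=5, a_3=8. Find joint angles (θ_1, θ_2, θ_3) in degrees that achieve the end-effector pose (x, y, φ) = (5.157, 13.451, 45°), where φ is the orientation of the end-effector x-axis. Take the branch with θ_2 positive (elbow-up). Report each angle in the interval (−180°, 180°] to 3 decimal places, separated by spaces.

59.999 120.001 -135.000

wrist centre = target − a_3·(cos φ, sin φ) = (-0.4999, 7.7941)
cos θ_2 = (60.9986−9²−5²)/(2·9·5) = -0.5000; θ_2 = 120.0011° (elbow-up)
β = atan2(7.7941,-0.4999) = 93.6695°; ψ = atan2(4.3301,6.4999) = 33.6705°
θ_1 = β − ψ = 59.9989°
θ_3 = φ − θ_1 − θ_2 = -135.0000° (wrapped to (-180°,180°])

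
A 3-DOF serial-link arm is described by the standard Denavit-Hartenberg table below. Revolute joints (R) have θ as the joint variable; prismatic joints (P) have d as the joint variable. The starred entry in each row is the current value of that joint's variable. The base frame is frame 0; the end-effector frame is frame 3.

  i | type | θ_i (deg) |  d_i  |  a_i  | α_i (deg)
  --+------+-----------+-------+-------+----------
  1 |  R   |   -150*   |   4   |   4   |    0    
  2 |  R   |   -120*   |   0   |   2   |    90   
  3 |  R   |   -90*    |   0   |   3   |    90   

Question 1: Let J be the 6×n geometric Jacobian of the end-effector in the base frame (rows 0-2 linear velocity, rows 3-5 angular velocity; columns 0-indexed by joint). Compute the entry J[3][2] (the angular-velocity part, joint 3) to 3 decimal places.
1.000

axis z_2 = (1.0000,0.0000,0.0000); lever o_n−o_2 = (0.0000,0.0000,-3.0000)
cross product → J_v[:, 2] = (-0.0000,3.0000,0.0000)
J_ω[:, 2] = z_2
entry J[3][2] = 1.0000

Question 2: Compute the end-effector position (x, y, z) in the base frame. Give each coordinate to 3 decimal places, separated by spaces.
after link 1: o_1 = (-3.4641, -2.0000, 4.0000)
after link 2: o_2 = (-3.4641, 0.0000, 4.0000)
after link 3: o_3 = (-3.4641, 0.0000, 1.0000)

-3.464 0.000 1.000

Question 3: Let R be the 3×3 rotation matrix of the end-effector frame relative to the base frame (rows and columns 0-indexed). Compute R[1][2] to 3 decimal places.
End-effector z-axis (col 2 of R) = (0.0000,-1.0000,-0.0000)
R[1][2] = -1.0000

-1.000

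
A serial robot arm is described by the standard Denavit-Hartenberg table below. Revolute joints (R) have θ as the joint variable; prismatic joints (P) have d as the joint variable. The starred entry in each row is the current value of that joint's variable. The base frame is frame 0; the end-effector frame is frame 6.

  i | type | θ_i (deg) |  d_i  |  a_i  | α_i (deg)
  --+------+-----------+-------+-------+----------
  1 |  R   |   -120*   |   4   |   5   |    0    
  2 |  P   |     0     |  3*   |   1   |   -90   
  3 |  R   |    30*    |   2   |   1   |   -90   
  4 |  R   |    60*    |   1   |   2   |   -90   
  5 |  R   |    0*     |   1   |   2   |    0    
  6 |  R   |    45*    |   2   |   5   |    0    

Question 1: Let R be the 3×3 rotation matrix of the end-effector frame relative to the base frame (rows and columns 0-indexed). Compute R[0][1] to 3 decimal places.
0.507

End-effector y-axis (col 1 of R) = (0.5066,-0.3472,0.7891)
R[0][1] = 0.5066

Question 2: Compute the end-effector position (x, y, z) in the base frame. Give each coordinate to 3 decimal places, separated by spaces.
after link 1: o_1 = (-2.5000, -4.3301, 4.0000)
after link 2: o_2 = (-3.0000, -5.1962, 7.0000)
after link 3: o_3 = (-1.7010, -6.9462, 6.5000)
after link 4: o_4 = (-3.3840, -6.3971, 5.1340)
after link 5: o_5 = (-5.3750, -5.3816, 5.0670)
after link 6: o_6 = (-9.7920, -4.9084, 8.1110)

-9.792 -4.908 8.111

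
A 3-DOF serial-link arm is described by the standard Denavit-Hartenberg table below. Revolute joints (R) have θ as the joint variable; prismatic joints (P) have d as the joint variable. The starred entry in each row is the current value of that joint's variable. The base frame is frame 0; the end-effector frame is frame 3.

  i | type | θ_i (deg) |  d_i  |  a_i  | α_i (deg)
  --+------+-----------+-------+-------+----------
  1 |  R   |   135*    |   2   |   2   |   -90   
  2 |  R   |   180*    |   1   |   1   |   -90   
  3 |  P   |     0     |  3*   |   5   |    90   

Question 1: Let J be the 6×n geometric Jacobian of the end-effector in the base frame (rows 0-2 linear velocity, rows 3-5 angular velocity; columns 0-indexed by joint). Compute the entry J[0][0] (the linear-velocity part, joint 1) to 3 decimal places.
3.536

axis z_0 = ẑ; lever o_n−o_0 = (2.1213,-3.5355,5.0000)
cross product → J_v[:, 0] = (3.5355,2.1213,-0.0000)
J_ω[:, 0] = z_0
entry J[0][0] = 3.5355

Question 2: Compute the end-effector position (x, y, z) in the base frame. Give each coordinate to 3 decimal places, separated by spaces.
2.121 -3.536 5.000

after link 1: o_1 = (-1.4142, 1.4142, 2.0000)
after link 2: o_2 = (-1.4142, 0.0000, 2.0000)
after link 3: o_3 = (2.1213, -3.5355, 5.0000)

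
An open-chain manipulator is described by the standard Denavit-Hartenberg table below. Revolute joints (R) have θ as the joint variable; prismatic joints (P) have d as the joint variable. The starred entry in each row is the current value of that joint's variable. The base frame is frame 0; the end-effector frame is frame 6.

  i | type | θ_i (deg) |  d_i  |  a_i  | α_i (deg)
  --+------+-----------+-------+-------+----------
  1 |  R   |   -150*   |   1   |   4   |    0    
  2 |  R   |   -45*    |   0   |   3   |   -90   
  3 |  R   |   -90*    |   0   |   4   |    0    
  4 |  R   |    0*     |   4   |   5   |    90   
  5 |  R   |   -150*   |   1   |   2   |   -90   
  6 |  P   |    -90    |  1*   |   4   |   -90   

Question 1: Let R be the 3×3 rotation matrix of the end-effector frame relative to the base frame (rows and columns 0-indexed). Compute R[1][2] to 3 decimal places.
0.483

End-effector z-axis (col 2 of R) = (0.1294,0.4830,-0.8660)
R[1][2] = 0.4830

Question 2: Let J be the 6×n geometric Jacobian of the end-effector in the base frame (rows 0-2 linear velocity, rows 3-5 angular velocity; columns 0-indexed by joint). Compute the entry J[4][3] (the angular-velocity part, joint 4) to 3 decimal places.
-0.966

axis z_3 = (-0.2588,-0.9659,0.0000); lever o_n−o_3 = (4.2773,-3.3554,3.7679)
cross product → J_v[:, 3] = (-3.6396,0.9752,5.0000)
J_ω[:, 3] = z_3
entry J[4][3] = -0.9659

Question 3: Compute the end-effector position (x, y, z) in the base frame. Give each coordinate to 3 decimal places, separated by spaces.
after link 1: o_1 = (-3.4641, -2.0000, 1.0000)
after link 2: o_2 = (-6.3619, -1.2235, 1.0000)
after link 3: o_3 = (-6.3619, -1.2235, 5.0000)
after link 4: o_4 = (-7.3972, -5.0872, 10.0000)
after link 5: o_5 = (-6.1724, -4.3801, 8.2679)
after link 6: o_6 = (-2.0846, -4.5789, 8.7679)

-2.085 -4.579 8.768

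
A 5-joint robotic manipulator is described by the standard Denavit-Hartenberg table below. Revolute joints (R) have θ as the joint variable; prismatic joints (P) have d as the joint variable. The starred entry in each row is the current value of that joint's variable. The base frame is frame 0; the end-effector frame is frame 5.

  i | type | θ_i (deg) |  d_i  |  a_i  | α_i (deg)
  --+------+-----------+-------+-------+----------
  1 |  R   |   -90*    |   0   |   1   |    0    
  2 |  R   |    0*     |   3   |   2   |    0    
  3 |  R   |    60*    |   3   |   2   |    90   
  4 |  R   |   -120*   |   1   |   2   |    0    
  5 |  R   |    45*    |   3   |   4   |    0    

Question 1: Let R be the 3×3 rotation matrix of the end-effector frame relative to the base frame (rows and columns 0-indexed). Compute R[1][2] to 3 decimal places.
End-effector z-axis (col 2 of R) = (-0.5000,-0.8660,0.0000)
R[1][2] = -0.8660

-0.866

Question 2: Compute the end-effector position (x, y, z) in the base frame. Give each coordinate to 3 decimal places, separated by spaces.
-0.237 -7.482 0.404

after link 1: o_1 = (0.0000, -1.0000, 0.0000)
after link 2: o_2 = (0.0000, -3.0000, 3.0000)
after link 3: o_3 = (1.7321, -4.0000, 6.0000)
after link 4: o_4 = (0.3660, -4.3660, 4.2679)
after link 5: o_5 = (-0.2374, -7.4817, 0.4042)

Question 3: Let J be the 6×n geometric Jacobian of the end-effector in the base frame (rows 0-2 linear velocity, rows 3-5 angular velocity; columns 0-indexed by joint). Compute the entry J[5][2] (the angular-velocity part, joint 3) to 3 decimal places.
1.000

axis z_2 = (0.0000,0.0000,1.0000); lever o_n−o_2 = (-0.2374,-4.4817,-2.5958)
cross product → J_v[:, 2] = (4.4817,-0.2374,0.0000)
J_ω[:, 2] = z_2
entry J[5][2] = 1.0000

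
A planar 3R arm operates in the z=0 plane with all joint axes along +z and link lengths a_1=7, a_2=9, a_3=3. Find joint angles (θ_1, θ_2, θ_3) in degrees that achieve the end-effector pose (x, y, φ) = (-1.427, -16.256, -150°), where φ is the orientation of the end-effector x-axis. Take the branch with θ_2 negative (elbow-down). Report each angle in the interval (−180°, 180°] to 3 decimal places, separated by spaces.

-60.004 -44.990 -45.006

wrist centre = target − a_3·(cos φ, sin φ) = (1.1711, -14.7560)
cos θ_2 = (219.1110−7²−9²)/(2·7·9) = 0.7072; θ_2 = -44.9900° (elbow-down)
β = atan2(-14.7560,1.1711) = -85.4624°; ψ = atan2(-6.3629,13.3651) = -25.4582°
θ_1 = β − ψ = -60.0041°
θ_3 = φ − θ_1 − θ_2 = -45.0058° (wrapped to (-180°,180°])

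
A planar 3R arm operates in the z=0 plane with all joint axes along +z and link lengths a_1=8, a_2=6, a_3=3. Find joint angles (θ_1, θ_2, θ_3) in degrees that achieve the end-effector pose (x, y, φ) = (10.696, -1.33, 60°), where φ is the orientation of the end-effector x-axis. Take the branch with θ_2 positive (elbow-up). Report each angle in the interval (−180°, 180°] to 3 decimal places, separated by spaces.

-60.000 90.002 29.998

wrist centre = target − a_3·(cos φ, sin φ) = (9.1960, -3.9281)
cos θ_2 = (99.9962−8²−6²)/(2·8·6) = -0.0000; θ_2 = 90.0023° (elbow-up)
β = atan2(-3.9281,9.1960) = -23.1298°; ψ = atan2(6.0000,7.9998) = 36.8707°
θ_1 = β − ψ = -60.0005°
θ_3 = φ − θ_1 − θ_2 = 29.9982° (wrapped to (-180°,180°])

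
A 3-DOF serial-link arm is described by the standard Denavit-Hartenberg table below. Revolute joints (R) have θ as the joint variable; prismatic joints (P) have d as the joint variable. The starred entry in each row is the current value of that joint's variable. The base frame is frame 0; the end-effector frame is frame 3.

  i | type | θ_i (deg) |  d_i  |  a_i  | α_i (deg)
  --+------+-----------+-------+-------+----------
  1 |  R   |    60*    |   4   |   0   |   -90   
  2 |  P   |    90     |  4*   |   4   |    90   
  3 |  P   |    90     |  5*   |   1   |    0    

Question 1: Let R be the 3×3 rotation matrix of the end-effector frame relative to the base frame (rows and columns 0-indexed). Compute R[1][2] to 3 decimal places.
0.866

End-effector z-axis (col 2 of R) = (0.5000,0.8660,0.0000)
R[1][2] = 0.8660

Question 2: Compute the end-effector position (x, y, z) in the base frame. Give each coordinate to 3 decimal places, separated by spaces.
-1.830 6.830 0.000

after link 1: o_1 = (0.0000, 0.0000, 4.0000)
after link 2: o_2 = (-3.4641, 2.0000, 0.0000)
after link 3: o_3 = (-1.8301, 6.8301, 0.0000)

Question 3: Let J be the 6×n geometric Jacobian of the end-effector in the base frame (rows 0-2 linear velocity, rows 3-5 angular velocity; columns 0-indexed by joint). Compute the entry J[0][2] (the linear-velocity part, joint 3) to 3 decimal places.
prismatic axis z_2 = (0.5000,0.8660,0.0000)
J_v[:, 2] = z_2; J_ω[:, 2] = (0,0,0)
entry J[0][2] = 0.5000

0.500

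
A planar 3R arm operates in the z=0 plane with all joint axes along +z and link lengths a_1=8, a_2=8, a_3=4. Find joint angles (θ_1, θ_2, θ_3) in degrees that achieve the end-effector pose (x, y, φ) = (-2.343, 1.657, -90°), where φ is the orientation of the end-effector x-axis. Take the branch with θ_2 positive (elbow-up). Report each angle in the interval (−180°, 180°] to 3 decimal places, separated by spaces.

44.999 134.999 90.002

wrist centre = target − a_3·(cos φ, sin φ) = (-2.3430, 5.6570)
cos θ_2 = (37.4913−8²−8²)/(2·8·8) = -0.7071; θ_2 = 134.9994° (elbow-up)
β = atan2(5.6570,-2.3430) = 112.4982°; ψ = atan2(5.6569,2.3432) = 67.4997°
θ_1 = β − ψ = 44.9985°
θ_3 = φ − θ_1 − θ_2 = 90.0021° (wrapped to (-180°,180°])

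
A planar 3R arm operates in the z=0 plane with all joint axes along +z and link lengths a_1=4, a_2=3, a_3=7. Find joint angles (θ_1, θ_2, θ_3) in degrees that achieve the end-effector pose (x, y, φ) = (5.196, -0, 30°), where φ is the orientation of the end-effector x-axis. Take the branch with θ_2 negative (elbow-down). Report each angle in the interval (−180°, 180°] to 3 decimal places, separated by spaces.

-57.798 -119.999 -152.202

wrist centre = target − a_3·(cos φ, sin φ) = (-0.8662, -3.5000)
cos θ_2 = (13.0003−4²−3²)/(2·4·3) = -0.5000; θ_2 = -119.9993° (elbow-down)
β = atan2(-3.5000,-0.8662) = -103.9002°; ψ = atan2(-2.5981,2.5000) = -46.1019°
θ_1 = β − ψ = -57.7983°
θ_3 = φ − θ_1 − θ_2 = -152.2024° (wrapped to (-180°,180°])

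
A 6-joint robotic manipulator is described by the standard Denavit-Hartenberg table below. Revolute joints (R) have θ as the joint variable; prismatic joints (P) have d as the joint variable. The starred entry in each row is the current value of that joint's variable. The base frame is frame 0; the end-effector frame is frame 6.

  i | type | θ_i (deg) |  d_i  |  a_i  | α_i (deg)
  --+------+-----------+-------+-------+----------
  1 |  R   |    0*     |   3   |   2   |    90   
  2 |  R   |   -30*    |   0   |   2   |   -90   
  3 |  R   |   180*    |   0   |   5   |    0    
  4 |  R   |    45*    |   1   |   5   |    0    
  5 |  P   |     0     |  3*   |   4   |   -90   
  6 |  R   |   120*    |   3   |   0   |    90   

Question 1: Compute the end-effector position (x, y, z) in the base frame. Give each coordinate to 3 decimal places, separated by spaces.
after link 1: o_1 = (2.0000, 0.0000, 3.0000)
after link 2: o_2 = (3.7321, -0.0000, 2.0000)
after link 3: o_3 = (-0.5981, 0.0000, 4.5000)
after link 4: o_4 = (-3.1599, -3.5355, 7.1338)
after link 5: o_5 = (-4.1094, -6.3640, 11.1461)
after link 6: o_6 = (-2.2723, -8.4853, 10.0854)

-2.272 -8.485 10.085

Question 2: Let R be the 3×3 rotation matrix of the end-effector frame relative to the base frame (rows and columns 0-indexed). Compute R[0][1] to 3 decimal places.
End-effector y-axis (col 1 of R) = (0.6124,-0.7071,-0.3536)
R[0][1] = 0.6124

0.612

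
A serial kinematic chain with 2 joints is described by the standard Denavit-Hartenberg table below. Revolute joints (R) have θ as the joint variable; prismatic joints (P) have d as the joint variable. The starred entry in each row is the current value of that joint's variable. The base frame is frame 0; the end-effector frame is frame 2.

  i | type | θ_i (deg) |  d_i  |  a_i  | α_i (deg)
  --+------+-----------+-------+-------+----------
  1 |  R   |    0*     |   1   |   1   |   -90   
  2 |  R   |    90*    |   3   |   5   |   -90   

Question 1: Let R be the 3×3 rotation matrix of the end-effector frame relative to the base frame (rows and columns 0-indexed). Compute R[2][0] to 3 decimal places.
End-effector x-axis (col 0 of R) = (0.0000,0.0000,-1.0000)
R[2][0] = -1.0000

-1.000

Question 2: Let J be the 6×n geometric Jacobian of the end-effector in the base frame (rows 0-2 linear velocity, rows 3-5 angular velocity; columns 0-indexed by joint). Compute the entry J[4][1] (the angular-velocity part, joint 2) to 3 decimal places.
axis z_1 = (0.0000,1.0000,0.0000); lever o_n−o_1 = (0.0000,3.0000,-5.0000)
cross product → J_v[:, 1] = (-5.0000,0.0000,-0.0000)
J_ω[:, 1] = z_1
entry J[4][1] = 1.0000

1.000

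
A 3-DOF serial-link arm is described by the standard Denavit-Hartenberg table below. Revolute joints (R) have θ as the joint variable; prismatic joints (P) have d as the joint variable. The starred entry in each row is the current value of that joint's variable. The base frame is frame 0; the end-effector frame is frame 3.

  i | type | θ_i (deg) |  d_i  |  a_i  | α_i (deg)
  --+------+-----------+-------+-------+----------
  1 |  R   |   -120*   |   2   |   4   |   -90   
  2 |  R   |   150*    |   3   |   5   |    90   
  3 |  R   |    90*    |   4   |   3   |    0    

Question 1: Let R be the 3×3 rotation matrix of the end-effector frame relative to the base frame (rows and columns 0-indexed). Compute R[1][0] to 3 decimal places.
-0.500

End-effector x-axis (col 0 of R) = (0.8660,-0.5000,0.0000)
R[1][0] = -0.5000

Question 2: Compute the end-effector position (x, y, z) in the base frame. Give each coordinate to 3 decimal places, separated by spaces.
after link 1: o_1 = (-2.0000, -3.4641, 2.0000)
after link 2: o_2 = (2.7631, -1.2141, -0.5000)
after link 3: o_3 = (4.3612, -4.4462, -3.9641)

4.361 -4.446 -3.964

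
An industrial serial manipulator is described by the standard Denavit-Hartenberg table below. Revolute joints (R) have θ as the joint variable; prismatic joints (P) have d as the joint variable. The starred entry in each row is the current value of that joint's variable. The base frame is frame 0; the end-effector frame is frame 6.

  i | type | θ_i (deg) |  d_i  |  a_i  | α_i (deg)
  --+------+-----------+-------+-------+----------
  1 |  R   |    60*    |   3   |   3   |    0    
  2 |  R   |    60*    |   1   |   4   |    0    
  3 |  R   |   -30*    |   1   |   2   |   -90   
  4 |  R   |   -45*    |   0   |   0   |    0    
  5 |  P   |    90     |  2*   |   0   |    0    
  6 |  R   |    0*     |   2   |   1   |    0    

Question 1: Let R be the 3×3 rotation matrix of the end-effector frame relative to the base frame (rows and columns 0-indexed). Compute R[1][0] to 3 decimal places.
0.707

End-effector x-axis (col 0 of R) = (0.0000,0.7071,-0.7071)
R[1][0] = 0.7071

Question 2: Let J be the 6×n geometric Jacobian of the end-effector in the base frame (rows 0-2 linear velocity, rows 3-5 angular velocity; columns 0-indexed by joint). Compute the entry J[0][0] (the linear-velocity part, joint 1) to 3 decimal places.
axis z_0 = ẑ; lever o_n−o_0 = (-4.5000,8.7693,4.2929)
cross product → J_v[:, 0] = (-8.7693,-4.5000,0.0000)
J_ω[:, 0] = z_0
entry J[0][0] = -8.7693

-8.769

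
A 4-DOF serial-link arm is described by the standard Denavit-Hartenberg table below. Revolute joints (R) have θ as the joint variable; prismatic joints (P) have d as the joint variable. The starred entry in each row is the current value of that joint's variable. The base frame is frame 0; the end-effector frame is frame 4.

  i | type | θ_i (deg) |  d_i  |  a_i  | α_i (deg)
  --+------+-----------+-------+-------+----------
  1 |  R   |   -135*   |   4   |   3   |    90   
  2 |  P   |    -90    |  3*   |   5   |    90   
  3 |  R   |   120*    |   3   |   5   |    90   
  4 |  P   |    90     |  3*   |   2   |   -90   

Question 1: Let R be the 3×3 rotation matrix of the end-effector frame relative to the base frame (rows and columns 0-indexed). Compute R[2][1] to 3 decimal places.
0.866

End-effector y-axis (col 1 of R) = (0.3536,-0.3536,0.8660)
R[2][1] = 0.8660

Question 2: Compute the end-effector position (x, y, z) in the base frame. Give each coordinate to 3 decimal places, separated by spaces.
-4.830 7.658 -1.098

after link 1: o_1 = (-2.1213, -2.1213, 4.0000)
after link 2: o_2 = (-4.2426, -0.0000, -1.0000)
after link 3: o_3 = (-5.1832, 5.1832, 1.5000)
after link 4: o_4 = (-4.8296, 7.6581, -1.0981)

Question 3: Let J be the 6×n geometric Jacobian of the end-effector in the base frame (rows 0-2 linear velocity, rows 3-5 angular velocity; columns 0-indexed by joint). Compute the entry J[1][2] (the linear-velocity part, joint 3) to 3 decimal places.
0.069

axis z_2 = (0.7071,0.7071,-0.0000); lever o_n−o_2 = (-0.5870,7.6581,-0.0981)
cross product → J_v[:, 2] = (-0.0694,0.0694,5.8301)
J_ω[:, 2] = z_2
entry J[1][2] = 0.0694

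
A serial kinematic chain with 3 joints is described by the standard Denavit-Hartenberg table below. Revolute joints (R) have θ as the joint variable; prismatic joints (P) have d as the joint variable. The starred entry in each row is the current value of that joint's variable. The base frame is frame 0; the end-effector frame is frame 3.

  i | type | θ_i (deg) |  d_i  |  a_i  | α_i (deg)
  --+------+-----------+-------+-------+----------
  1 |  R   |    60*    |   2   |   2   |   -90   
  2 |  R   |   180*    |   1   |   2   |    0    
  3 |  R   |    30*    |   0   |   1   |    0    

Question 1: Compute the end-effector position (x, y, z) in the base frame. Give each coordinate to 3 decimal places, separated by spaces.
after link 1: o_1 = (1.0000, 1.7321, 2.0000)
after link 2: o_2 = (-0.8660, 0.5000, 2.0000)
after link 3: o_3 = (-1.2990, -0.2500, 2.5000)

-1.299 -0.250 2.500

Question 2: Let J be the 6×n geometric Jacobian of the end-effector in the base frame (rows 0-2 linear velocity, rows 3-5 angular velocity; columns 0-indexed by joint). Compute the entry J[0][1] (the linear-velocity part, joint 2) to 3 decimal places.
axis z_1 = (-0.8660,0.5000,0.0000); lever o_n−o_1 = (-2.2990,-1.9821,0.5000)
cross product → J_v[:, 1] = (0.2500,0.4330,2.8660)
J_ω[:, 1] = z_1
entry J[0][1] = 0.2500

0.250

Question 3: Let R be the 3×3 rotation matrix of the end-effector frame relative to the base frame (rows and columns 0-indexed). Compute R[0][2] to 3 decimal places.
End-effector z-axis (col 2 of R) = (-0.8660,0.5000,0.0000)
R[0][2] = -0.8660

-0.866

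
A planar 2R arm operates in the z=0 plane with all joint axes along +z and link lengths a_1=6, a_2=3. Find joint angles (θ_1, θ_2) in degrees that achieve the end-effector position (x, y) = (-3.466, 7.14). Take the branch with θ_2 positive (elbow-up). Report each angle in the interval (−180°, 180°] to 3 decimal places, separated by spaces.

96.783 60.013

cos θ_2 = (62.9928−6²−3²)/(2·6·3) = 0.4998; θ_2 = 60.0133° (elbow-up)
β = atan2(7.1400,-3.4660) = 115.8935°; ψ = atan2(2.5984,7.4994) = 19.1104°
θ_1 = β − ψ = 96.7831°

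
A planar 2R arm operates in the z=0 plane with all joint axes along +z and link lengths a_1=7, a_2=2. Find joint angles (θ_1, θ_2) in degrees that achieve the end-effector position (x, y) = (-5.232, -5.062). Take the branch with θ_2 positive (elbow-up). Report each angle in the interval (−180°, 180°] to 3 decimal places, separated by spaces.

-151.892 90.005

cos θ_2 = (52.9977−7²−2²)/(2·7·2) = -0.0001; θ_2 = 90.0048° (elbow-up)
β = atan2(-5.0620,-5.2320) = -135.9461°; ψ = atan2(2.0000,6.9998) = 15.9458°
θ_1 = β − ψ = -151.8919°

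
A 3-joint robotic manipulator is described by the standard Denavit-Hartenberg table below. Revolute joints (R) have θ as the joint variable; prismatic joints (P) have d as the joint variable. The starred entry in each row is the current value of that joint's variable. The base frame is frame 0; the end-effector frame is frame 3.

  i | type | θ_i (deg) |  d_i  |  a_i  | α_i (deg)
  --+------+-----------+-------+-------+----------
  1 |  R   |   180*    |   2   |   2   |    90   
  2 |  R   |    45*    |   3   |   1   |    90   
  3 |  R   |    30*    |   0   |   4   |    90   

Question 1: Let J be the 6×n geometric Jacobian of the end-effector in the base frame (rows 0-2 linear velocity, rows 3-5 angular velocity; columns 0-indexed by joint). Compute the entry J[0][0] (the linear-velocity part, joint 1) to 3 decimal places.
axis z_0 = ẑ; lever o_n−o_0 = (-5.1566,5.0000,5.1566)
cross product → J_v[:, 0] = (-5.0000,-5.1566,0.0000)
J_ω[:, 0] = z_0
entry J[0][0] = -5.0000

-5.000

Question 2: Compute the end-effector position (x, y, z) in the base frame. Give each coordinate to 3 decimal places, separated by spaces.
after link 1: o_1 = (-2.0000, 0.0000, 2.0000)
after link 2: o_2 = (-2.7071, 3.0000, 2.7071)
after link 3: o_3 = (-5.1566, 5.0000, 5.1566)

-5.157 5.000 5.157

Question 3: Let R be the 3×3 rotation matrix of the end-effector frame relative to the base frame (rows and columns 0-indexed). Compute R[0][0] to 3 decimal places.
End-effector x-axis (col 0 of R) = (-0.6124,0.5000,0.6124)
R[0][0] = -0.6124

-0.612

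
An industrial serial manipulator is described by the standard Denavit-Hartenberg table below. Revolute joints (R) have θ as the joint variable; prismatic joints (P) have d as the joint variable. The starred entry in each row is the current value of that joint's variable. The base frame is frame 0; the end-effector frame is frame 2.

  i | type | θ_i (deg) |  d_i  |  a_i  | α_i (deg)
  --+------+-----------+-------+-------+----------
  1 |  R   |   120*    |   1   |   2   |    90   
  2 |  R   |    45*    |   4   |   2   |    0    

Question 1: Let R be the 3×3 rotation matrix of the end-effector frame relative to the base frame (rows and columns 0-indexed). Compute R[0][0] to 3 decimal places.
-0.354

End-effector x-axis (col 0 of R) = (-0.3536,0.6124,0.7071)
R[0][0] = -0.3536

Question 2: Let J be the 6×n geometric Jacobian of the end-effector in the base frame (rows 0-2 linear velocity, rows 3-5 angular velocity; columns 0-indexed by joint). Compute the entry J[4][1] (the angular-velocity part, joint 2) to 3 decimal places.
axis z_1 = (0.8660,0.5000,0.0000); lever o_n−o_1 = (2.7570,3.2247,1.4142)
cross product → J_v[:, 1] = (0.7071,-1.2247,1.4142)
J_ω[:, 1] = z_1
entry J[4][1] = 0.5000

0.500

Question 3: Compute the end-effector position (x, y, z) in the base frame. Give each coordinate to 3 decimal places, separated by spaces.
1.757 4.957 2.414

after link 1: o_1 = (-1.0000, 1.7321, 1.0000)
after link 2: o_2 = (1.7570, 4.9568, 2.4142)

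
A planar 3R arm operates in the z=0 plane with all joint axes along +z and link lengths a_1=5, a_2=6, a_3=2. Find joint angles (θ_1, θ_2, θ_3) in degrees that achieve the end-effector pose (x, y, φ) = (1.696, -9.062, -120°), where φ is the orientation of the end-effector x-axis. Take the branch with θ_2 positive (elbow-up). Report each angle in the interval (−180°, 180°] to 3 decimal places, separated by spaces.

wrist centre = target − a_3·(cos φ, sin φ) = (2.6960, -7.3299)
cos θ_2 = (60.9966−5²−6²)/(2·5·6) = -0.0001; θ_2 = 90.0033° (elbow-up)
β = atan2(-7.3299,2.6960) = -69.8062°; ψ = atan2(6.0000,4.9997) = 50.1964°
θ_1 = β − ψ = -120.0025°
θ_3 = φ − θ_1 − θ_2 = -90.0007° (wrapped to (-180°,180°])

-120.003 90.003 -90.001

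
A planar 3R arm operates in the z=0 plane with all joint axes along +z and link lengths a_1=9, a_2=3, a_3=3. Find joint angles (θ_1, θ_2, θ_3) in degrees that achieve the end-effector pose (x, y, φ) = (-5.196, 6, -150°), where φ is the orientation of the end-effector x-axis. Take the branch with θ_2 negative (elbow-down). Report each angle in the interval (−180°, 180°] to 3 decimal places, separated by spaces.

128.212 -120.001 -158.211

wrist centre = target − a_3·(cos φ, sin φ) = (-2.5979, 7.5000)
cos θ_2 = (62.9992−9²−3²)/(2·9·3) = -0.5000; θ_2 = -120.0010° (elbow-down)
β = atan2(7.5000,-2.5979) = 109.1056°; ψ = atan2(-2.5981,7.5000) = -19.1065°
θ_1 = β − ψ = 128.2121°
θ_3 = φ − θ_1 − θ_2 = -158.2111° (wrapped to (-180°,180°])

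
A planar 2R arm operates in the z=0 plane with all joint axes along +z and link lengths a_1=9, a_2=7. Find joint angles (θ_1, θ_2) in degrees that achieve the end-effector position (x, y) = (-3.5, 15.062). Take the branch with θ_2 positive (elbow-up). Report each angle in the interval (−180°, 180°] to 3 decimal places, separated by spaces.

cos θ_2 = (239.1138−9²−7²)/(2·9·7) = 0.8660; θ_2 = 30.0049° (elbow-up)
β = atan2(15.0620,-3.5000) = 103.0818°; ψ = atan2(3.5005,15.0619) = 13.0838°
θ_1 = β − ψ = 89.9980°

89.998 30.005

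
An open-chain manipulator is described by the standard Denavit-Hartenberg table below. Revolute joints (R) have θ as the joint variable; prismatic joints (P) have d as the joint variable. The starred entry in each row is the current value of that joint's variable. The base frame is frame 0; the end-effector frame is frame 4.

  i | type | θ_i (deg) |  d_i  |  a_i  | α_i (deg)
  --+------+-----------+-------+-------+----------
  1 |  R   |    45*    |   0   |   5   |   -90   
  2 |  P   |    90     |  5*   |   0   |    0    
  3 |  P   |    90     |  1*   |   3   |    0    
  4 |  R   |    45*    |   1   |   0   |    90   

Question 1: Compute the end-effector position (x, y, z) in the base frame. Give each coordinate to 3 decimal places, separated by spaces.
after link 1: o_1 = (3.5355, 3.5355, 0.0000)
after link 2: o_2 = (0.0000, 7.0711, 0.0000)
after link 3: o_3 = (-2.8284, 5.6569, 0.0000)
after link 4: o_4 = (-3.5355, 6.3640, 0.0000)

-3.536 6.364 0.000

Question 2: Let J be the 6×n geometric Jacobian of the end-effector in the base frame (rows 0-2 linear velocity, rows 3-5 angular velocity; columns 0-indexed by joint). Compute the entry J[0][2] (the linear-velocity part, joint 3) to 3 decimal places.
prismatic axis z_2 = (-0.7071,0.7071,0.0000)
J_v[:, 2] = z_2; J_ω[:, 2] = (0,0,0)
entry J[0][2] = -0.7071

-0.707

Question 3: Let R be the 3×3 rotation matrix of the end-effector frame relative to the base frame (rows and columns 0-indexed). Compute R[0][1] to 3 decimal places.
End-effector y-axis (col 1 of R) = (-0.7071,0.7071,0.0000)
R[0][1] = -0.7071

-0.707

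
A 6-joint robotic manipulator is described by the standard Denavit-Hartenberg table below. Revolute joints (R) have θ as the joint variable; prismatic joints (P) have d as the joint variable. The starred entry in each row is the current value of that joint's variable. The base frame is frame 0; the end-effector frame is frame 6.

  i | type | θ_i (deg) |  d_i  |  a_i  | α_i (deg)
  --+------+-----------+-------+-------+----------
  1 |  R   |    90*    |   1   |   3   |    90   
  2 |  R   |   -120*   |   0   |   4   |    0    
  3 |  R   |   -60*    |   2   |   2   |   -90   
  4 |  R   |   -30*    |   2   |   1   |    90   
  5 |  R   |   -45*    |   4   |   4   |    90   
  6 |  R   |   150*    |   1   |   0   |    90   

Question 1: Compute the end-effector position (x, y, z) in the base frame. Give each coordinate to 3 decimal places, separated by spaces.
after link 1: o_1 = (0.0000, 3.0000, 1.0000)
after link 2: o_2 = (0.0000, 1.0000, -2.4641)
after link 3: o_3 = (2.0000, -1.0000, -2.4641)
after link 4: o_4 = (2.5000, -1.8660, -4.4641)
after link 5: o_5 = (7.3783, -2.3155, -1.6357)
after link 6: o_6 = (7.0248, -1.7031, -0.9286)

7.025 -1.703 -0.929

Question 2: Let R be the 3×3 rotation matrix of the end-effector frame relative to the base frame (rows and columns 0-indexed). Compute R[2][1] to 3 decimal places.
End-effector y-axis (col 1 of R) = (-0.3536,0.6124,0.7071)
R[2][1] = 0.7071

0.707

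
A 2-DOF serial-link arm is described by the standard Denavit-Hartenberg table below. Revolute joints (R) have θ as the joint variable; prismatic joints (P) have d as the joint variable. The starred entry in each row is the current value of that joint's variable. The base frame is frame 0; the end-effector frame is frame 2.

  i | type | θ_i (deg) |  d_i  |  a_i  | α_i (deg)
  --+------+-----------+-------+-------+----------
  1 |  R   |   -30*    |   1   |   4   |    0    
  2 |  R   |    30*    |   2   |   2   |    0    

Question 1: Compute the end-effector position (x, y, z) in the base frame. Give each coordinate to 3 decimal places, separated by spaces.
after link 1: o_1 = (3.4641, -2.0000, 1.0000)
after link 2: o_2 = (5.4641, -2.0000, 3.0000)

5.464 -2.000 3.000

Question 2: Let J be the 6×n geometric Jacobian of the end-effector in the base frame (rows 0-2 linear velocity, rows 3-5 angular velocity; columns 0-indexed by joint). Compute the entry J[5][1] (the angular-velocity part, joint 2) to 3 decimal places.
1.000

axis z_1 = (0.0000,0.0000,1.0000); lever o_n−o_1 = (2.0000,0.0000,2.0000)
cross product → J_v[:, 1] = (0.0000,2.0000,0.0000)
J_ω[:, 1] = z_1
entry J[5][1] = 1.0000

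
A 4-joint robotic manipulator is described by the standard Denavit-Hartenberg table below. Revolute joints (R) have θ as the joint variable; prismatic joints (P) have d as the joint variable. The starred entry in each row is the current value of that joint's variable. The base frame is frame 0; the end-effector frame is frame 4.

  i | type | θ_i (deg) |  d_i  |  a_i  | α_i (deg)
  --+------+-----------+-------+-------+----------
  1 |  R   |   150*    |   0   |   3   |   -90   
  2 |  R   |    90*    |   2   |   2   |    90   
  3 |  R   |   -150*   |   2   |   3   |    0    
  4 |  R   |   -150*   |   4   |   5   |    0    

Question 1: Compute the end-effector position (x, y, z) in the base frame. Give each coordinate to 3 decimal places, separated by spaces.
-10.209 0.317 -1.902

after link 1: o_1 = (-2.5981, 1.5000, 0.0000)
after link 2: o_2 = (-3.5981, -0.2321, -2.0000)
after link 3: o_3 = (-4.5801, 2.0670, 0.5981)
after link 4: o_4 = (-10.2093, 0.3170, -1.9019)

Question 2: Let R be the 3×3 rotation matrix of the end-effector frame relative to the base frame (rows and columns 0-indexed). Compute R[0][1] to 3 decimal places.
End-effector y-axis (col 1 of R) = (-0.2500,-0.4330,0.8660)
R[0][1] = -0.2500

-0.250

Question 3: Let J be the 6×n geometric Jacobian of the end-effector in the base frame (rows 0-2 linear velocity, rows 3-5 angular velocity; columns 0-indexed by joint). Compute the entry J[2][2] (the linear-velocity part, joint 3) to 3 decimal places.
2.830

axis z_2 = (-0.8660,0.5000,0.0000); lever o_n−o_2 = (-6.6112,0.5490,0.0981)
cross product → J_v[:, 2] = (0.0490,0.0849,2.8301)
J_ω[:, 2] = z_2
entry J[2][2] = 2.8301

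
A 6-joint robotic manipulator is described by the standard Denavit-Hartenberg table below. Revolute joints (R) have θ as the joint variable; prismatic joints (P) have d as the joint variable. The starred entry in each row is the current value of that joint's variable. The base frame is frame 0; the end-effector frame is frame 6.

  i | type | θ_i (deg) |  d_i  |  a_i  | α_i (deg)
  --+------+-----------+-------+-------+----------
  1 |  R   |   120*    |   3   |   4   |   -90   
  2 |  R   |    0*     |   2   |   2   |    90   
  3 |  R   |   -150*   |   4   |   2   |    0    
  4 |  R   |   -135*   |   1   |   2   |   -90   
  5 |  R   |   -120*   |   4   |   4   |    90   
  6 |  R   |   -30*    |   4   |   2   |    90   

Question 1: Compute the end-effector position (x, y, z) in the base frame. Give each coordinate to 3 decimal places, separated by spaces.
after link 1: o_1 = (-2.0000, 3.4641, 3.0000)
after link 2: o_2 = (-4.7321, 4.1962, 3.0000)
after link 3: o_3 = (-3.0000, 3.1962, 7.0000)
after link 4: o_4 = (-4.9319, 2.6785, 8.0000)
after link 5: o_5 = (-1.9647, -0.6676, 11.4641)
after link 6: o_6 = (1.9590, 1.4191, 10.9641)

1.959 1.419 10.964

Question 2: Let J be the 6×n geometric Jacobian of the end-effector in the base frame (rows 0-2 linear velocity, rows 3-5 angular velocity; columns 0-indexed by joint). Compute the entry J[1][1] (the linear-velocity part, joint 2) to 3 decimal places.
6.897

axis z_1 = (-0.8660,-0.5000,0.0000); lever o_n−o_1 = (3.9590,-2.0450,7.9641)
cross product → J_v[:, 1] = (-3.9821,6.8971,3.7505)
J_ω[:, 1] = z_1
entry J[1][1] = 6.8971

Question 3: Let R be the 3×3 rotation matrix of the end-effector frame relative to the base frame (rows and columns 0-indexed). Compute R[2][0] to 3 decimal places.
End-effector x-axis (col 0 of R) = (0.2888,0.5950,0.7500)
R[2][0] = 0.7500

0.750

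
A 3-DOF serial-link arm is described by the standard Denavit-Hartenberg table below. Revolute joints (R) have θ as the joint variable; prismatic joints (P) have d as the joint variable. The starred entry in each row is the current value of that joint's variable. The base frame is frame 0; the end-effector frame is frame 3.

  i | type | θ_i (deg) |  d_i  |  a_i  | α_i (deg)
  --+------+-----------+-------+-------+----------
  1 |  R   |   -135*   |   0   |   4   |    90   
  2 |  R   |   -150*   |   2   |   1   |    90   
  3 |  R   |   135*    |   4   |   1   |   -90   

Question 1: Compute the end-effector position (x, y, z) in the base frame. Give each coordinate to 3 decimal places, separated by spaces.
after link 1: o_1 = (-2.8284, -2.8284, 0.0000)
after link 2: o_2 = (-3.6303, -0.8018, -0.5000)
after link 3: o_3 = (-3.1491, 0.6794, 3.3177)

-3.149 0.679 3.318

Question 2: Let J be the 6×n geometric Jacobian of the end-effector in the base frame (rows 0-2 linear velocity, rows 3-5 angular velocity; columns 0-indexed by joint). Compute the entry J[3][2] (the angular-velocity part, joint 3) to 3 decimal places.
0.354

axis z_2 = (0.3536,0.3536,0.8660); lever o_n−o_2 = (0.4812,1.4812,3.8177)
cross product → J_v[:, 2] = (0.0670,-0.9330,0.3536)
J_ω[:, 2] = z_2
entry J[3][2] = 0.3536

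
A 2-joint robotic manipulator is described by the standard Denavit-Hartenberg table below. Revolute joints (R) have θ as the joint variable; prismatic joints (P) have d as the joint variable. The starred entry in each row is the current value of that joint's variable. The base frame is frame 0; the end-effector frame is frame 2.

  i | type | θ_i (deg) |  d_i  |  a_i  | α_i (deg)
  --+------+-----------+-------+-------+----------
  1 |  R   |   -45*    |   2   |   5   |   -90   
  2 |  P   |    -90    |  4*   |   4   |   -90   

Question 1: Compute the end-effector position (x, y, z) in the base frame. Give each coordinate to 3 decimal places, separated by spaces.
after link 1: o_1 = (3.5355, -3.5355, 2.0000)
after link 2: o_2 = (6.3640, -0.7071, 6.0000)

6.364 -0.707 6.000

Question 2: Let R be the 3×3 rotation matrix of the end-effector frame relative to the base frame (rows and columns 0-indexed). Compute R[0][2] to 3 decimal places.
End-effector z-axis (col 2 of R) = (0.7071,-0.7071,-0.0000)
R[0][2] = 0.7071

0.707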